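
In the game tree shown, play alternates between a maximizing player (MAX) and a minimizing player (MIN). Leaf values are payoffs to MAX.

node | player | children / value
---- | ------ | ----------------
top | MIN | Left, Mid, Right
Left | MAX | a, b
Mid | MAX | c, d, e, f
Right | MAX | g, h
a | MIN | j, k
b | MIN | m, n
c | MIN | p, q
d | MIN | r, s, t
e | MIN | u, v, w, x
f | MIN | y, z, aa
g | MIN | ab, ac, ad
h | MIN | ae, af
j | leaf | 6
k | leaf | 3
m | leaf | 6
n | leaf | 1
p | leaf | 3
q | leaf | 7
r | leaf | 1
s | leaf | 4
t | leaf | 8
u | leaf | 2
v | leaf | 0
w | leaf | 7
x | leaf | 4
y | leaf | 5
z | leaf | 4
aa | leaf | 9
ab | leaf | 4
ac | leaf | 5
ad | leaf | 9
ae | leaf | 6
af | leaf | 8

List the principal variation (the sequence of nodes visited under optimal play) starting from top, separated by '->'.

a (MIN): min(6, 3) = 3
b (MIN): min(6, 1) = 1
Left (MAX): max(3, 1) = 3
c (MIN): min(3, 7) = 3
d (MIN): min(1, 4, 8) = 1
e (MIN): min(2, 0, 7, 4) = 0
f (MIN): min(5, 4, 9) = 4
Mid (MAX): max(3, 1, 0, 4) = 4
g (MIN): min(4, 5, 9) = 4
h (MIN): min(6, 8) = 6
Right (MAX): max(4, 6) = 6
top (MIN): min(3, 4, 6) = 3
At top, MIN picks Left (lowest: 3).
At Left, MAX picks a (highest: 3).
At a, MIN picks k (lowest: 3).
Terminal value 3.

top -> Left -> a -> k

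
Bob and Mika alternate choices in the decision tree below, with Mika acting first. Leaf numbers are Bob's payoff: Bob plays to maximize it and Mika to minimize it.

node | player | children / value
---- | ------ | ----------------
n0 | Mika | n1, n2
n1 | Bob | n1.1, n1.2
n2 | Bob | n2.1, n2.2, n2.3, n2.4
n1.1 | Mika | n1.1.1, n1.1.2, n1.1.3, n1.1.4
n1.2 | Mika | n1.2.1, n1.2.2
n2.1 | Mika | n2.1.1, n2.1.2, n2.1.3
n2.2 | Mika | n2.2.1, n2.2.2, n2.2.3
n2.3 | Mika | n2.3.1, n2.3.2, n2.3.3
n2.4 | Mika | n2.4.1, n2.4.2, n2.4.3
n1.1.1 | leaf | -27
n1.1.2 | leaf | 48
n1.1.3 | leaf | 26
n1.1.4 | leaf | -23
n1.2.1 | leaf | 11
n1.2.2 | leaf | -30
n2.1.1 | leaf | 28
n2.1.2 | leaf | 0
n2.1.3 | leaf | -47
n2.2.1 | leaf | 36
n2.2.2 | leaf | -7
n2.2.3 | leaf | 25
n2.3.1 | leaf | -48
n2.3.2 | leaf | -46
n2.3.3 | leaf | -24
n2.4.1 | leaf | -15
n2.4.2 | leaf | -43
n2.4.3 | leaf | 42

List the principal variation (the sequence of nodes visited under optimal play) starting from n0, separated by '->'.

n0 -> n1 -> n1.1 -> n1.1.1

n1.1 (Mika): min(-27, 48, 26, -23) = -27
n1.2 (Mika): min(11, -30) = -30
n1 (Bob): max(-27, -30) = -27
n2.1 (Mika): min(28, 0, -47) = -47
n2.2 (Mika): min(36, -7, 25) = -7
n2.3 (Mika): min(-48, -46, -24) = -48
n2.4 (Mika): min(-15, -43, 42) = -43
n2 (Bob): max(-47, -7, -48, -43) = -7
n0 (Mika): min(-27, -7) = -27
At n0, Mika picks n1 (lowest: -27).
At n1, Bob picks n1.1 (highest: -27).
At n1.1, Mika picks n1.1.1 (lowest: -27).
Terminal value -27.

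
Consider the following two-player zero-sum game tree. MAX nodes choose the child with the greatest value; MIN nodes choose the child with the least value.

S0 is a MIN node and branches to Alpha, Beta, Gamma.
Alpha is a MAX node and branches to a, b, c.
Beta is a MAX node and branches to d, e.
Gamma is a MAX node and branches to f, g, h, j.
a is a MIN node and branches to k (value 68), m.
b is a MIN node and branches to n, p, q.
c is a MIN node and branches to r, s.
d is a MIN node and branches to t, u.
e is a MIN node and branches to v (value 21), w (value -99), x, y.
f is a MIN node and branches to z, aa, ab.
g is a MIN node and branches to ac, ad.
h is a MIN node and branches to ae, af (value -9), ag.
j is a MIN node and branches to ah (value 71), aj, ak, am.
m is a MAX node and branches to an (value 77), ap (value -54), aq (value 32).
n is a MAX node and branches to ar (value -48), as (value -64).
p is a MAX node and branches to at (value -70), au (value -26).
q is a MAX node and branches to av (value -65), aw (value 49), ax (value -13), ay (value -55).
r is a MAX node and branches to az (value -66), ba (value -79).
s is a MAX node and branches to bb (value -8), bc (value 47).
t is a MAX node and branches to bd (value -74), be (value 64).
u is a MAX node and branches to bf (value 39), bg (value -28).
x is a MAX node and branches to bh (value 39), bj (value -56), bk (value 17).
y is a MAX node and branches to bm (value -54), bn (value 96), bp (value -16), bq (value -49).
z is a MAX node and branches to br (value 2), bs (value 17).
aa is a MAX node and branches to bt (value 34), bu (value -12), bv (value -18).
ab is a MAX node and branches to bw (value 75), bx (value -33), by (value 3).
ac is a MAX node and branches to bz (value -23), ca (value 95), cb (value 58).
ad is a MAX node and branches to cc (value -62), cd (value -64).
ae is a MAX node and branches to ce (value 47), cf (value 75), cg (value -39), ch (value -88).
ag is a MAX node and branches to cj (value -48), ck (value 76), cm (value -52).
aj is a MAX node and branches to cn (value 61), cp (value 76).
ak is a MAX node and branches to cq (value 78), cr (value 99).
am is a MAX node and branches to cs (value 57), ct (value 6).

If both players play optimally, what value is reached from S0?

39

m (MAX): max(77, -54, 32) = 77
a (MIN): min(68, 77) = 68
n (MAX): max(-48, -64) = -48
p (MAX): max(-70, -26) = -26
q (MAX): max(-65, 49, -13, -55) = 49
b (MIN): min(-48, -26, 49) = -48
r (MAX): max(-66, -79) = -66
s (MAX): max(-8, 47) = 47
c (MIN): min(-66, 47) = -66
Alpha (MAX): max(68, -48, -66) = 68
t (MAX): max(-74, 64) = 64
u (MAX): max(39, -28) = 39
d (MIN): min(64, 39) = 39
x (MAX): max(39, -56, 17) = 39
y (MAX): max(-54, 96, -16, -49) = 96
e (MIN): min(21, -99, 39, 96) = -99
Beta (MAX): max(39, -99) = 39
z (MAX): max(2, 17) = 17
aa (MAX): max(34, -12, -18) = 34
ab (MAX): max(75, -33, 3) = 75
f (MIN): min(17, 34, 75) = 17
ac (MAX): max(-23, 95, 58) = 95
ad (MAX): max(-62, -64) = -62
g (MIN): min(95, -62) = -62
ae (MAX): max(47, 75, -39, -88) = 75
ag (MAX): max(-48, 76, -52) = 76
h (MIN): min(75, -9, 76) = -9
aj (MAX): max(61, 76) = 76
ak (MAX): max(78, 99) = 99
am (MAX): max(57, 6) = 57
j (MIN): min(71, 76, 99, 57) = 57
Gamma (MAX): max(17, -62, -9, 57) = 57
S0 (MIN): min(68, 39, 57) = 39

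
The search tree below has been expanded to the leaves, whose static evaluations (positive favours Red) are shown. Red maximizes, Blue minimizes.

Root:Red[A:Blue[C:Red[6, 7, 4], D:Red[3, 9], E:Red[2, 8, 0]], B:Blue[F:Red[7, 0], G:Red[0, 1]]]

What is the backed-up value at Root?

7

C (Red): max(6, 7, 4) = 7
D (Red): max(3, 9) = 9
E (Red): max(2, 8, 0) = 8
A (Blue): min(7, 9, 8) = 7
F (Red): max(7, 0) = 7
G (Red): max(0, 1) = 1
B (Blue): min(7, 1) = 1
Root (Red): max(7, 1) = 7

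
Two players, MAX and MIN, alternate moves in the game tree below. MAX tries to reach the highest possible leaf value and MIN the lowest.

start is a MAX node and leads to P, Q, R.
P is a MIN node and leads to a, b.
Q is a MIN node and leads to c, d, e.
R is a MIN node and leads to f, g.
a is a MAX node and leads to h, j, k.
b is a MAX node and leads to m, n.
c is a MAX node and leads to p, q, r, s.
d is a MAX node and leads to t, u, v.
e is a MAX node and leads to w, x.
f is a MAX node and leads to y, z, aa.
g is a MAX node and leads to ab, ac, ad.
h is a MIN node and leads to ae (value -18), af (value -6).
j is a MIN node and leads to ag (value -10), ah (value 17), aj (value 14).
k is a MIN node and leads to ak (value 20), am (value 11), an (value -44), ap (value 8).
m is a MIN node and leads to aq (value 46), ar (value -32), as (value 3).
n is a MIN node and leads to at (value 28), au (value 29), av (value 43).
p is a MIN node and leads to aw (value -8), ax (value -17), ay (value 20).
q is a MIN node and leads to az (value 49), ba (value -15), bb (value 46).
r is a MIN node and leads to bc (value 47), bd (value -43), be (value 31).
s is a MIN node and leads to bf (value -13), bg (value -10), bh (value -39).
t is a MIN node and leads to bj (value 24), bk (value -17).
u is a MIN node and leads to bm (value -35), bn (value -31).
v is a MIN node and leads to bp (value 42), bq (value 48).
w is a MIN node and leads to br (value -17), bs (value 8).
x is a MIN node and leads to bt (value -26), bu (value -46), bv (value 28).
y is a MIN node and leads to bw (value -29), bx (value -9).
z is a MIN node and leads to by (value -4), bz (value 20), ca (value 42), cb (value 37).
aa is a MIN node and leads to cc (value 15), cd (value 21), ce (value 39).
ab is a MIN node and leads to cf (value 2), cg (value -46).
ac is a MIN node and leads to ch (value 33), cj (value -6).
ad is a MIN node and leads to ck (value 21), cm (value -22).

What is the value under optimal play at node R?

-6

y (MIN): min(-29, -9) = -29
z (MIN): min(-4, 20, 42, 37) = -4
aa (MIN): min(15, 21, 39) = 15
f (MAX): max(-29, -4, 15) = 15
ab (MIN): min(2, -46) = -46
ac (MIN): min(33, -6) = -6
ad (MIN): min(21, -22) = -22
g (MAX): max(-46, -6, -22) = -6
R (MIN): min(15, -6) = -6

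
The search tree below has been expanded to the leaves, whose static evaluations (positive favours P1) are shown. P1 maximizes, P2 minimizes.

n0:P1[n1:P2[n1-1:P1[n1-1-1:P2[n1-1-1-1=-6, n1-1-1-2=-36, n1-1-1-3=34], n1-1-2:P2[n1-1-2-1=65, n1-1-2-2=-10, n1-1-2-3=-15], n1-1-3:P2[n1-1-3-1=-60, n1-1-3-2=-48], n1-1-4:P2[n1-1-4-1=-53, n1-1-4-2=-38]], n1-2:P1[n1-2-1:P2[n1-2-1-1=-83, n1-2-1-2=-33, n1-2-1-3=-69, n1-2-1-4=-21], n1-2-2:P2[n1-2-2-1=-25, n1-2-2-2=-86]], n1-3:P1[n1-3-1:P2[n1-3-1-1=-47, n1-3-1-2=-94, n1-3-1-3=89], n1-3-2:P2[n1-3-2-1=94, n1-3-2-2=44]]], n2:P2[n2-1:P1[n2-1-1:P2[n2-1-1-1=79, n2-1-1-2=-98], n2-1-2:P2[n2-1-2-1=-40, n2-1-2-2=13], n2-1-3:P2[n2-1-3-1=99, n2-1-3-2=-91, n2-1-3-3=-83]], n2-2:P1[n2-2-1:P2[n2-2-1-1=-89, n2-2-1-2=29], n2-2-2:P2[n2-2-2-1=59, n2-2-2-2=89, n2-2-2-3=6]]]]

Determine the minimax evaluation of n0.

n1-1-1 (P2): min(-6, -36, 34) = -36
n1-1-2 (P2): min(65, -10, -15) = -15
n1-1-3 (P2): min(-60, -48) = -60
n1-1-4 (P2): min(-53, -38) = -53
n1-1 (P1): max(-36, -15, -60, -53) = -15
n1-2-1 (P2): min(-83, -33, -69, -21) = -83
n1-2-2 (P2): min(-25, -86) = -86
n1-2 (P1): max(-83, -86) = -83
n1-3-1 (P2): min(-47, -94, 89) = -94
n1-3-2 (P2): min(94, 44) = 44
n1-3 (P1): max(-94, 44) = 44
n1 (P2): min(-15, -83, 44) = -83
n2-1-1 (P2): min(79, -98) = -98
n2-1-2 (P2): min(-40, 13) = -40
n2-1-3 (P2): min(99, -91, -83) = -91
n2-1 (P1): max(-98, -40, -91) = -40
n2-2-1 (P2): min(-89, 29) = -89
n2-2-2 (P2): min(59, 89, 6) = 6
n2-2 (P1): max(-89, 6) = 6
n2 (P2): min(-40, 6) = -40
n0 (P1): max(-83, -40) = -40

-40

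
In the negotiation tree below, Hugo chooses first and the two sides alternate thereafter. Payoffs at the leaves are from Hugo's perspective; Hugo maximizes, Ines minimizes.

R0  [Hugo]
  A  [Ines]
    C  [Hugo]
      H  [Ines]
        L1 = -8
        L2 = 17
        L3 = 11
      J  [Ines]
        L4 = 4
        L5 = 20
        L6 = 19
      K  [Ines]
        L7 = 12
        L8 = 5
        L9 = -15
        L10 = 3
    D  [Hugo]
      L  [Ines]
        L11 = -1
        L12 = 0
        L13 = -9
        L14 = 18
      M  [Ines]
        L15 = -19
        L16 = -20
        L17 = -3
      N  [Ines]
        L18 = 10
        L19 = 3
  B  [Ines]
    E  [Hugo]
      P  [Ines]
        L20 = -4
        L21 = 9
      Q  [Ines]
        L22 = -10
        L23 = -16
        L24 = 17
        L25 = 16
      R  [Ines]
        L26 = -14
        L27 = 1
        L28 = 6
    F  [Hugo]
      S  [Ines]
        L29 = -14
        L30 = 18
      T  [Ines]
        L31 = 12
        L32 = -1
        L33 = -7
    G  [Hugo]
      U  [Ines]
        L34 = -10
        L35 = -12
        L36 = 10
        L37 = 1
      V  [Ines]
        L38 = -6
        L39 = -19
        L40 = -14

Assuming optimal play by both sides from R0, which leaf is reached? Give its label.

H (Ines): min(-8, 17, 11) = -8
J (Ines): min(4, 20, 19) = 4
K (Ines): min(12, 5, -15, 3) = -15
C (Hugo): max(-8, 4, -15) = 4
L (Ines): min(-1, 0, -9, 18) = -9
M (Ines): min(-19, -20, -3) = -20
N (Ines): min(10, 3) = 3
D (Hugo): max(-9, -20, 3) = 3
A (Ines): min(4, 3) = 3
P (Ines): min(-4, 9) = -4
Q (Ines): min(-10, -16, 17, 16) = -16
R (Ines): min(-14, 1, 6) = -14
E (Hugo): max(-4, -16, -14) = -4
S (Ines): min(-14, 18) = -14
T (Ines): min(12, -1, -7) = -7
F (Hugo): max(-14, -7) = -7
U (Ines): min(-10, -12, 10, 1) = -12
V (Ines): min(-6, -19, -14) = -19
G (Hugo): max(-12, -19) = -12
B (Ines): min(-4, -7, -12) = -12
R0 (Hugo): max(3, -12) = 3
At R0, Hugo picks A (highest: 3).
At A, Ines picks D (lowest: 3).
At D, Hugo picks N (highest: 3).
At N, Ines picks L19 (lowest: 3).
Terminal value 3.

L19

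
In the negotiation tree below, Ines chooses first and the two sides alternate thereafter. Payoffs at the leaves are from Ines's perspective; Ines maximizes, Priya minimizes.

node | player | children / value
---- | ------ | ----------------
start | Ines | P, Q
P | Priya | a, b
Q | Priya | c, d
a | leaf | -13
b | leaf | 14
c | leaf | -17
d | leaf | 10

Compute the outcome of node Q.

Q (Priya): min(-17, 10) = -17

-17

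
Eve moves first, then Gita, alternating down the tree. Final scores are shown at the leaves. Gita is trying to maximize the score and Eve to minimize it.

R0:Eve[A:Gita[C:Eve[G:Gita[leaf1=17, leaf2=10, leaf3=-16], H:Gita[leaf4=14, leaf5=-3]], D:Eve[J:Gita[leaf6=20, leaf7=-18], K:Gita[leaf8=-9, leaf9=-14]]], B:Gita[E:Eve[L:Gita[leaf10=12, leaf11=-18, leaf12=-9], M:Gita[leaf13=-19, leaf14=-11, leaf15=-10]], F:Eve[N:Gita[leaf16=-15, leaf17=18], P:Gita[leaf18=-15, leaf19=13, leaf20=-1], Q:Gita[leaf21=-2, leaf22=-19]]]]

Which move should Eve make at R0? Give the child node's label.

G (Gita): max(17, 10, -16) = 17
H (Gita): max(14, -3) = 14
C (Eve): min(17, 14) = 14
J (Gita): max(20, -18) = 20
K (Gita): max(-9, -14) = -9
D (Eve): min(20, -9) = -9
A (Gita): max(14, -9) = 14
L (Gita): max(12, -18, -9) = 12
M (Gita): max(-19, -11, -10) = -10
E (Eve): min(12, -10) = -10
N (Gita): max(-15, 18) = 18
P (Gita): max(-15, 13, -1) = 13
Q (Gita): max(-2, -19) = -2
F (Eve): min(18, 13, -2) = -2
B (Gita): max(-10, -2) = -2
R0 (Eve): min(14, -2) = -2
Eve at R0 wants the lowest of {A=14, B=-2}, so chooses B.

B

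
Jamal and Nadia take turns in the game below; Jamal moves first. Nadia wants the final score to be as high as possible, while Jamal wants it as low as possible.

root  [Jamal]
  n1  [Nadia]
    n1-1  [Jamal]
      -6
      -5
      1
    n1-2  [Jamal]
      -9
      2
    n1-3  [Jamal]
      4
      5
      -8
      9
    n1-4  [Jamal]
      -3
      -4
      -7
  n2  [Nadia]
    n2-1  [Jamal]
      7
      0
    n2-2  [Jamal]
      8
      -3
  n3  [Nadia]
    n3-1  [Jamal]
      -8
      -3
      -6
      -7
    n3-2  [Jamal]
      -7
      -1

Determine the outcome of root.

n1-1 (Jamal): min(-6, -5, 1) = -6
n1-2 (Jamal): min(-9, 2) = -9
n1-3 (Jamal): min(4, 5, -8, 9) = -8
n1-4 (Jamal): min(-3, -4, -7) = -7
n1 (Nadia): max(-6, -9, -8, -7) = -6
n2-1 (Jamal): min(7, 0) = 0
n2-2 (Jamal): min(8, -3) = -3
n2 (Nadia): max(0, -3) = 0
n3-1 (Jamal): min(-8, -3, -6, -7) = -8
n3-2 (Jamal): min(-7, -1) = -7
n3 (Nadia): max(-8, -7) = -7
root (Jamal): min(-6, 0, -7) = -7

-7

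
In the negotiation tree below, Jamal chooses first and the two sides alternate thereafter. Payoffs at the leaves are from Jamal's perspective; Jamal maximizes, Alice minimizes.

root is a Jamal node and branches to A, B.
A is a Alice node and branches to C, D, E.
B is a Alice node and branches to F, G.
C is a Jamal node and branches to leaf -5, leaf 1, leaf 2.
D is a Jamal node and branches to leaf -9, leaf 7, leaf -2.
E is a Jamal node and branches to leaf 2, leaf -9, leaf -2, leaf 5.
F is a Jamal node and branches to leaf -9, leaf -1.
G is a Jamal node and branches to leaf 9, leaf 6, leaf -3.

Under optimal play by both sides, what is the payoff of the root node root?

2

C (Jamal): max(-5, 1, 2) = 2
D (Jamal): max(-9, 7, -2) = 7
E (Jamal): max(2, -9, -2, 5) = 5
A (Alice): min(2, 7, 5) = 2
F (Jamal): max(-9, -1) = -1
G (Jamal): max(9, 6, -3) = 9
B (Alice): min(-1, 9) = -1
root (Jamal): max(2, -1) = 2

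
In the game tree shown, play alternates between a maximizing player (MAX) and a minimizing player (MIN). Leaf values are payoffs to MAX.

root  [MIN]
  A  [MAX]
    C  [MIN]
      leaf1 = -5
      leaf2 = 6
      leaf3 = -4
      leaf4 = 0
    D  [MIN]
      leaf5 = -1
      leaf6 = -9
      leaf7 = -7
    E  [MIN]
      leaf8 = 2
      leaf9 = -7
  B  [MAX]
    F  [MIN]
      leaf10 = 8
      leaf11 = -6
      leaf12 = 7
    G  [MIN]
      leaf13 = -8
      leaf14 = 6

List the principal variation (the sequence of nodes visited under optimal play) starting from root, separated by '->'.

root -> B -> F -> leaf11

C (MIN): min(-5, 6, -4, 0) = -5
D (MIN): min(-1, -9, -7) = -9
E (MIN): min(2, -7) = -7
A (MAX): max(-5, -9, -7) = -5
F (MIN): min(8, -6, 7) = -6
G (MIN): min(-8, 6) = -8
B (MAX): max(-6, -8) = -6
root (MIN): min(-5, -6) = -6
At root, MIN picks B (lowest: -6).
At B, MAX picks F (highest: -6).
At F, MIN picks leaf11 (lowest: -6).
Terminal value -6.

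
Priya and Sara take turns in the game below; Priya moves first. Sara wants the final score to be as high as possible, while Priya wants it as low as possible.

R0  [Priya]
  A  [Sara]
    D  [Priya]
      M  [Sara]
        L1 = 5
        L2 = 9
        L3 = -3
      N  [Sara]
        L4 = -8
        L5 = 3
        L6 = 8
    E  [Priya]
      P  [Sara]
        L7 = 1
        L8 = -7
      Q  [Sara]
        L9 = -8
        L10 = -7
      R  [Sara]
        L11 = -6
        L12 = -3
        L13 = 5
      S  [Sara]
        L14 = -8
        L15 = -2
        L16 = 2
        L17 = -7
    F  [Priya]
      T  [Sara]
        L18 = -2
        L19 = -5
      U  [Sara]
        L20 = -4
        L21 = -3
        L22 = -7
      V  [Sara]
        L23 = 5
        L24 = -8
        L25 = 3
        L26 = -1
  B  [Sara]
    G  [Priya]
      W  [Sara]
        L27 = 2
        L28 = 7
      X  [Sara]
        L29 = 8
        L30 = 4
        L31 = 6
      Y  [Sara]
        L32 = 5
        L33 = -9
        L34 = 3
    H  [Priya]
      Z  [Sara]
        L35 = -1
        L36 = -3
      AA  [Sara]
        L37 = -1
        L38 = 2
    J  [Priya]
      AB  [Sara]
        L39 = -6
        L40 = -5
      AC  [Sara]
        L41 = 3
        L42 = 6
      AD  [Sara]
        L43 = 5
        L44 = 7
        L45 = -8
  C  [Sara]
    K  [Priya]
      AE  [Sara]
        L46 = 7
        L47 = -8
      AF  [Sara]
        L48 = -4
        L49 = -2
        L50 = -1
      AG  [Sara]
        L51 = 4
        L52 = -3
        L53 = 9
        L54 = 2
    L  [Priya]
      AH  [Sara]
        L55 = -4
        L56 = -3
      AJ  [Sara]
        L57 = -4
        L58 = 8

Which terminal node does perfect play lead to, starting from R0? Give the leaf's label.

M (Sara): max(5, 9, -3) = 9
N (Sara): max(-8, 3, 8) = 8
D (Priya): min(9, 8) = 8
P (Sara): max(1, -7) = 1
Q (Sara): max(-8, -7) = -7
R (Sara): max(-6, -3, 5) = 5
S (Sara): max(-8, -2, 2, -7) = 2
E (Priya): min(1, -7, 5, 2) = -7
T (Sara): max(-2, -5) = -2
U (Sara): max(-4, -3, -7) = -3
V (Sara): max(5, -8, 3, -1) = 5
F (Priya): min(-2, -3, 5) = -3
A (Sara): max(8, -7, -3) = 8
W (Sara): max(2, 7) = 7
X (Sara): max(8, 4, 6) = 8
Y (Sara): max(5, -9, 3) = 5
G (Priya): min(7, 8, 5) = 5
Z (Sara): max(-1, -3) = -1
AA (Sara): max(-1, 2) = 2
H (Priya): min(-1, 2) = -1
AB (Sara): max(-6, -5) = -5
AC (Sara): max(3, 6) = 6
AD (Sara): max(5, 7, -8) = 7
J (Priya): min(-5, 6, 7) = -5
B (Sara): max(5, -1, -5) = 5
AE (Sara): max(7, -8) = 7
AF (Sara): max(-4, -2, -1) = -1
AG (Sara): max(4, -3, 9, 2) = 9
K (Priya): min(7, -1, 9) = -1
AH (Sara): max(-4, -3) = -3
AJ (Sara): max(-4, 8) = 8
L (Priya): min(-3, 8) = -3
C (Sara): max(-1, -3) = -1
R0 (Priya): min(8, 5, -1) = -1
At R0, Priya picks C (lowest: -1).
At C, Sara picks K (highest: -1).
At K, Priya picks AF (lowest: -1).
At AF, Sara picks L50 (highest: -1).
Terminal value -1.

L50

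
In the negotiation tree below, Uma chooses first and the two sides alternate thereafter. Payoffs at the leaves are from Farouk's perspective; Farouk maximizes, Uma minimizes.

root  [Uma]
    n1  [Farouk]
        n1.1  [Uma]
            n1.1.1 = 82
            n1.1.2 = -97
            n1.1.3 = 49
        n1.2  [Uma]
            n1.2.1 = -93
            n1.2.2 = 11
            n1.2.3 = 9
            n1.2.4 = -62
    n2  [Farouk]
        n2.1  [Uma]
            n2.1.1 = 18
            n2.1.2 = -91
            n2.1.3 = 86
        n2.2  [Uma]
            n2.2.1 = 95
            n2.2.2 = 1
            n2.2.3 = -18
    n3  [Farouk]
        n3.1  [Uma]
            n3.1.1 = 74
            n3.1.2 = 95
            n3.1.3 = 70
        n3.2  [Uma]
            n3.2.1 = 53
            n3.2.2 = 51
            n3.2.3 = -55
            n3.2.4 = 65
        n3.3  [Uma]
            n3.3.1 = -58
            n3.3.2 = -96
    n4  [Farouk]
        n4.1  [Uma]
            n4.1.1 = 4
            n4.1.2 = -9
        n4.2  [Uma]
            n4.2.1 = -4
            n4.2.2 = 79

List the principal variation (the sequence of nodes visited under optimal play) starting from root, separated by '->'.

n1.1 (Uma): min(82, -97, 49) = -97
n1.2 (Uma): min(-93, 11, 9, -62) = -93
n1 (Farouk): max(-97, -93) = -93
n2.1 (Uma): min(18, -91, 86) = -91
n2.2 (Uma): min(95, 1, -18) = -18
n2 (Farouk): max(-91, -18) = -18
n3.1 (Uma): min(74, 95, 70) = 70
n3.2 (Uma): min(53, 51, -55, 65) = -55
n3.3 (Uma): min(-58, -96) = -96
n3 (Farouk): max(70, -55, -96) = 70
n4.1 (Uma): min(4, -9) = -9
n4.2 (Uma): min(-4, 79) = -4
n4 (Farouk): max(-9, -4) = -4
root (Uma): min(-93, -18, 70, -4) = -93
At root, Uma picks n1 (lowest: -93).
At n1, Farouk picks n1.2 (highest: -93).
At n1.2, Uma picks n1.2.1 (lowest: -93).
Terminal value -93.

root -> n1 -> n1.2 -> n1.2.1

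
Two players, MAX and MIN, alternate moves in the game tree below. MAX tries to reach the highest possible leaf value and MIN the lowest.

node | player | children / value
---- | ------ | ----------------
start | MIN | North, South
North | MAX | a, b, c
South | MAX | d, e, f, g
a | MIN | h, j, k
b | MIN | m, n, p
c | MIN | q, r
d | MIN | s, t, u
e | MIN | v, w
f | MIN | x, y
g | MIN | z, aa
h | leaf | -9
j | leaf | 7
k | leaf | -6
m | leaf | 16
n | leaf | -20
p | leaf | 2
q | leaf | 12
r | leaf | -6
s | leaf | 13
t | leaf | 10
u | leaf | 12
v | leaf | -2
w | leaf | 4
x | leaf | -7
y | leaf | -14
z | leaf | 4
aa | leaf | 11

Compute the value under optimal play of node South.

d (MIN): min(13, 10, 12) = 10
e (MIN): min(-2, 4) = -2
f (MIN): min(-7, -14) = -14
g (MIN): min(4, 11) = 4
South (MAX): max(10, -2, -14, 4) = 10

10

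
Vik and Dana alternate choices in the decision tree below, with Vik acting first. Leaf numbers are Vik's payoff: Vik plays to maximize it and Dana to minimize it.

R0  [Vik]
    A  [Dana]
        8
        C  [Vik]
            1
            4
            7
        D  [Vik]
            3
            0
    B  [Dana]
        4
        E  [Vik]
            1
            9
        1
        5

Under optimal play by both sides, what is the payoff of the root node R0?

C (Vik): max(1, 4, 7) = 7
D (Vik): max(3, 0) = 3
A (Dana): min(8, 7, 3) = 3
E (Vik): max(1, 9) = 9
B (Dana): min(4, 9, 1, 5) = 1
R0 (Vik): max(3, 1) = 3

3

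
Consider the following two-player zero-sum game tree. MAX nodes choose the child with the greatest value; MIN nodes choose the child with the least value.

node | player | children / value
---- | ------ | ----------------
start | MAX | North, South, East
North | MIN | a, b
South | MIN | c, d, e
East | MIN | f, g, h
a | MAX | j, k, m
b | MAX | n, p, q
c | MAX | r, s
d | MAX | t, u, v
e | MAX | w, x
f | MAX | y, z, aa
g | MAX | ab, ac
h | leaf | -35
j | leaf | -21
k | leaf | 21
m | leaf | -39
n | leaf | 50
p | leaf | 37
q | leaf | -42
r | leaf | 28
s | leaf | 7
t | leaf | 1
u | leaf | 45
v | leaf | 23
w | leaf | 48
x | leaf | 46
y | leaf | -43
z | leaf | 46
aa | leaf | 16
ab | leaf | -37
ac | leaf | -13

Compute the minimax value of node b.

50

b (MAX): max(50, 37, -42) = 50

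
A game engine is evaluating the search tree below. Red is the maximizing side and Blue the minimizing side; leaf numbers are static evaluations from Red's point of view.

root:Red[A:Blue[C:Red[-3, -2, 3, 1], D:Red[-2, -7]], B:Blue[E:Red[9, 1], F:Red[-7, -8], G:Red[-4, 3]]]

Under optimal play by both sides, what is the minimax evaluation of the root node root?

C (Red): max(-3, -2, 3, 1) = 3
D (Red): max(-2, -7) = -2
A (Blue): min(3, -2) = -2
E (Red): max(9, 1) = 9
F (Red): max(-7, -8) = -7
G (Red): max(-4, 3) = 3
B (Blue): min(9, -7, 3) = -7
root (Red): max(-2, -7) = -2

-2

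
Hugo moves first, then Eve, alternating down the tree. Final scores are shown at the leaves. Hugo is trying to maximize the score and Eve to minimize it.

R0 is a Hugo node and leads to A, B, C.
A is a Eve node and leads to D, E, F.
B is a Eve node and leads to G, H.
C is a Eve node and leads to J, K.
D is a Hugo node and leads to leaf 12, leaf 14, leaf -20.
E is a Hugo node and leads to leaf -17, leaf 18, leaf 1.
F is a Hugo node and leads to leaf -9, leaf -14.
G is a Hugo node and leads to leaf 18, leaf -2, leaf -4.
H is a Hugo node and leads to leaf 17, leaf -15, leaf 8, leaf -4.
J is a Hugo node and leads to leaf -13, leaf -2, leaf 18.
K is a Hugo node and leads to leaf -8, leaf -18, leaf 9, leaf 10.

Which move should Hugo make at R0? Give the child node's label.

D (Hugo): max(12, 14, -20) = 14
E (Hugo): max(-17, 18, 1) = 18
F (Hugo): max(-9, -14) = -9
A (Eve): min(14, 18, -9) = -9
G (Hugo): max(18, -2, -4) = 18
H (Hugo): max(17, -15, 8, -4) = 17
B (Eve): min(18, 17) = 17
J (Hugo): max(-13, -2, 18) = 18
K (Hugo): max(-8, -18, 9, 10) = 10
C (Eve): min(18, 10) = 10
R0 (Hugo): max(-9, 17, 10) = 17
Hugo at R0 wants the highest of {A=-9, B=17, C=10}, so chooses B.

B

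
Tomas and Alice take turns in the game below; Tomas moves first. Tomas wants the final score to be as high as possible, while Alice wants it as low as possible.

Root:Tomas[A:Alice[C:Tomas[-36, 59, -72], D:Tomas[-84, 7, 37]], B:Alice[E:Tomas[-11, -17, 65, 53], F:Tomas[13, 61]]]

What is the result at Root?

C (Tomas): max(-36, 59, -72) = 59
D (Tomas): max(-84, 7, 37) = 37
A (Alice): min(59, 37) = 37
E (Tomas): max(-11, -17, 65, 53) = 65
F (Tomas): max(13, 61) = 61
B (Alice): min(65, 61) = 61
Root (Tomas): max(37, 61) = 61

61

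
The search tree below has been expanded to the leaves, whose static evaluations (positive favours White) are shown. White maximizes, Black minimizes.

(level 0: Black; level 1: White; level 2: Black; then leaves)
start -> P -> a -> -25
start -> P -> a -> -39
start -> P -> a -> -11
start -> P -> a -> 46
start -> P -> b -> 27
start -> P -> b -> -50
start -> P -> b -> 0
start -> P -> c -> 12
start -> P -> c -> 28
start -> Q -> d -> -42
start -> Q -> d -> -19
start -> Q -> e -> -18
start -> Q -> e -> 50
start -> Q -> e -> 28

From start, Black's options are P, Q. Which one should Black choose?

a (Black): min(-25, -39, -11, 46) = -39
b (Black): min(27, -50, 0) = -50
c (Black): min(12, 28) = 12
P (White): max(-39, -50, 12) = 12
d (Black): min(-42, -19) = -42
e (Black): min(-18, 50, 28) = -18
Q (White): max(-42, -18) = -18
start (Black): min(12, -18) = -18
Black at start wants the lowest of {P=12, Q=-18}, so chooses Q.

Q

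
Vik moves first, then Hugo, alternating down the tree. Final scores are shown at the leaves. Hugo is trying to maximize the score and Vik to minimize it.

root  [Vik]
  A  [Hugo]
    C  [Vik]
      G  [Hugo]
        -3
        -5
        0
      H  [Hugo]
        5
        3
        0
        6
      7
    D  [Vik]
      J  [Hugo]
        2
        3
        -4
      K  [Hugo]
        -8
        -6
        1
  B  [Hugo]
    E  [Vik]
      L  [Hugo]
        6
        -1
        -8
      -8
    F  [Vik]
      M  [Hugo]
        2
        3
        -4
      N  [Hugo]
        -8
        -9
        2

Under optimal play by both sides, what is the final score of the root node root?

1

G (Hugo): max(-3, -5, 0) = 0
H (Hugo): max(5, 3, 0, 6) = 6
C (Vik): min(0, 6, 7) = 0
J (Hugo): max(2, 3, -4) = 3
K (Hugo): max(-8, -6, 1) = 1
D (Vik): min(3, 1) = 1
A (Hugo): max(0, 1) = 1
L (Hugo): max(6, -1, -8) = 6
E (Vik): min(6, -8) = -8
M (Hugo): max(2, 3, -4) = 3
N (Hugo): max(-8, -9, 2) = 2
F (Vik): min(3, 2) = 2
B (Hugo): max(-8, 2) = 2
root (Vik): min(1, 2) = 1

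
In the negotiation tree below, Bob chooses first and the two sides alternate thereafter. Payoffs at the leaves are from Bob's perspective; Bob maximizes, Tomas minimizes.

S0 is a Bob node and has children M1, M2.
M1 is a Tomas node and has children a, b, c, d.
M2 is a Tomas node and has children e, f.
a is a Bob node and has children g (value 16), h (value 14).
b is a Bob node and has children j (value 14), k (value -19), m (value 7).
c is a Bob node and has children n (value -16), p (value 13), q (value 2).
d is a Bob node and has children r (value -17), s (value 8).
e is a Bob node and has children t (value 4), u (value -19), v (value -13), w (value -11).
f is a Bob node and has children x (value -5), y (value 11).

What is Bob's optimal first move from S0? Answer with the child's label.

M1

a (Bob): max(16, 14) = 16
b (Bob): max(14, -19, 7) = 14
c (Bob): max(-16, 13, 2) = 13
d (Bob): max(-17, 8) = 8
M1 (Tomas): min(16, 14, 13, 8) = 8
e (Bob): max(4, -19, -13, -11) = 4
f (Bob): max(-5, 11) = 11
M2 (Tomas): min(4, 11) = 4
S0 (Bob): max(8, 4) = 8
Bob at S0 wants the highest of {M1=8, M2=4}, so chooses M1.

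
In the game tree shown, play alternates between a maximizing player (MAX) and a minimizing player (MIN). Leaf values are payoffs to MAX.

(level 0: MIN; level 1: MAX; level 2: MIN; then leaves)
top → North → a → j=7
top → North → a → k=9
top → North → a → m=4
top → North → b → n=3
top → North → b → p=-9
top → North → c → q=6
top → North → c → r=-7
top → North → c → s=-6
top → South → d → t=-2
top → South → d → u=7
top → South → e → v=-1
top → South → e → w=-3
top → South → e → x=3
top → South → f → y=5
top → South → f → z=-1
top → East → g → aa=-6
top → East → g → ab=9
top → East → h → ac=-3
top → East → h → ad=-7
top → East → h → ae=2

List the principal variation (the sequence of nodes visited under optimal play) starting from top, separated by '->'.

top -> East -> g -> aa

a (MIN): min(7, 9, 4) = 4
b (MIN): min(3, -9) = -9
c (MIN): min(6, -7, -6) = -7
North (MAX): max(4, -9, -7) = 4
d (MIN): min(-2, 7) = -2
e (MIN): min(-1, -3, 3) = -3
f (MIN): min(5, -1) = -1
South (MAX): max(-2, -3, -1) = -1
g (MIN): min(-6, 9) = -6
h (MIN): min(-3, -7, 2) = -7
East (MAX): max(-6, -7) = -6
top (MIN): min(4, -1, -6) = -6
At top, MIN picks East (lowest: -6).
At East, MAX picks g (highest: -6).
At g, MIN picks aa (lowest: -6).
Terminal value -6.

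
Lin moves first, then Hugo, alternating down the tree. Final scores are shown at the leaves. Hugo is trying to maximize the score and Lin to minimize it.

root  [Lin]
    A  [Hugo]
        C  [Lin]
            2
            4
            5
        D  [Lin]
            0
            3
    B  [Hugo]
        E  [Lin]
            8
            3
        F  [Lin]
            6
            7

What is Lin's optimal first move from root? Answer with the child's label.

A

C (Lin): min(2, 4, 5) = 2
D (Lin): min(0, 3) = 0
A (Hugo): max(2, 0) = 2
E (Lin): min(8, 3) = 3
F (Lin): min(6, 7) = 6
B (Hugo): max(3, 6) = 6
root (Lin): min(2, 6) = 2
Lin at root wants the lowest of {A=2, B=6}, so chooses A.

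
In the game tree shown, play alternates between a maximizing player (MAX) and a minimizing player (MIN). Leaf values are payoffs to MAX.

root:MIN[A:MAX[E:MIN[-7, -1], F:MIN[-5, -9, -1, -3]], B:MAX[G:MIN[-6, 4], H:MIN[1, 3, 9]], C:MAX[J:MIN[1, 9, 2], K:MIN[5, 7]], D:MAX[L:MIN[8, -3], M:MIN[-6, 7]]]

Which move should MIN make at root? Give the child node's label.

E (MIN): min(-7, -1) = -7
F (MIN): min(-5, -9, -1, -3) = -9
A (MAX): max(-7, -9) = -7
G (MIN): min(-6, 4) = -6
H (MIN): min(1, 3, 9) = 1
B (MAX): max(-6, 1) = 1
J (MIN): min(1, 9, 2) = 1
K (MIN): min(5, 7) = 5
C (MAX): max(1, 5) = 5
L (MIN): min(8, -3) = -3
M (MIN): min(-6, 7) = -6
D (MAX): max(-3, -6) = -3
root (MIN): min(-7, 1, 5, -3) = -7
MIN at root wants the lowest of {A=-7, B=1, C=5, D=-3}, so chooses A.

A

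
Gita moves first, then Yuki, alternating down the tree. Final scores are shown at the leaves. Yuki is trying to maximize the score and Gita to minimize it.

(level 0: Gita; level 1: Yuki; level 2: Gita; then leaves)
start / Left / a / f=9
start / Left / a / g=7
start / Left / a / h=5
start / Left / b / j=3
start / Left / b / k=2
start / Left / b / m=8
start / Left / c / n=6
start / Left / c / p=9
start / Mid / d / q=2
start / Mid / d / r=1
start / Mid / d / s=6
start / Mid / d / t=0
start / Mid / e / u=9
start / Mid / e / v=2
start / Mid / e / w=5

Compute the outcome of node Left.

a (Gita): min(9, 7, 5) = 5
b (Gita): min(3, 2, 8) = 2
c (Gita): min(6, 9) = 6
Left (Yuki): max(5, 2, 6) = 6

6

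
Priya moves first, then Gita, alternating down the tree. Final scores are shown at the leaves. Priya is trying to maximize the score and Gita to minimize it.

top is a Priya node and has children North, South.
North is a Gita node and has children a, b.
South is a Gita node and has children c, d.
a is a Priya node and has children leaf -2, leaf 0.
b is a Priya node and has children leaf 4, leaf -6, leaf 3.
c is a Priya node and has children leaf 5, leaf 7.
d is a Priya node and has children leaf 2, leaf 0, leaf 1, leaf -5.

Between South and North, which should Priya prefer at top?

c (Priya): max(5, 7) = 7
d (Priya): max(2, 0, 1, -5) = 2
South (Gita): min(7, 2) = 2
a (Priya): max(-2, 0) = 0
b (Priya): max(4, -6, 3) = 4
North (Gita): min(0, 4) = 0
Priya prefers the higher value; South=2, North=0. South is better since 2 > 0.

South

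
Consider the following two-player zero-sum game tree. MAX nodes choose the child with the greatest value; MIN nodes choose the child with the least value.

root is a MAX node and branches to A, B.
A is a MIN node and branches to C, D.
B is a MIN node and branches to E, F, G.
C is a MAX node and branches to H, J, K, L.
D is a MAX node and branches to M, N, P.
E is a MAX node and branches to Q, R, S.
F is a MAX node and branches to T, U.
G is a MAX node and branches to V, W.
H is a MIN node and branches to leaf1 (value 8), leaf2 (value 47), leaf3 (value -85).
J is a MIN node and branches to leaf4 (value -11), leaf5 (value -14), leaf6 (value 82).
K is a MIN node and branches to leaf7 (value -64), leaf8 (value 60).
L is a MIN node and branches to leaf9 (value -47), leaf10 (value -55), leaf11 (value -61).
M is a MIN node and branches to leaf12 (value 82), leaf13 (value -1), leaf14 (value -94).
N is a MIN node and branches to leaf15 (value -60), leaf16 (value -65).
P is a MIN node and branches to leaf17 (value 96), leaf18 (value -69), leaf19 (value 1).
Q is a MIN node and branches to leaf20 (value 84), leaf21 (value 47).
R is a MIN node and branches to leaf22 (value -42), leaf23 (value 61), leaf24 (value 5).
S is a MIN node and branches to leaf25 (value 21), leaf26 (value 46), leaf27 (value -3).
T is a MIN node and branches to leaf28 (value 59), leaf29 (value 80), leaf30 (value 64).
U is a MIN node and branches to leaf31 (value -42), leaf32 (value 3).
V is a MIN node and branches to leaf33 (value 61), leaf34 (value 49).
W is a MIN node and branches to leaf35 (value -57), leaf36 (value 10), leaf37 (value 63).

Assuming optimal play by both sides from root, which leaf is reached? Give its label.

leaf21

H (MIN): min(8, 47, -85) = -85
J (MIN): min(-11, -14, 82) = -14
K (MIN): min(-64, 60) = -64
L (MIN): min(-47, -55, -61) = -61
C (MAX): max(-85, -14, -64, -61) = -14
M (MIN): min(82, -1, -94) = -94
N (MIN): min(-60, -65) = -65
P (MIN): min(96, -69, 1) = -69
D (MAX): max(-94, -65, -69) = -65
A (MIN): min(-14, -65) = -65
Q (MIN): min(84, 47) = 47
R (MIN): min(-42, 61, 5) = -42
S (MIN): min(21, 46, -3) = -3
E (MAX): max(47, -42, -3) = 47
T (MIN): min(59, 80, 64) = 59
U (MIN): min(-42, 3) = -42
F (MAX): max(59, -42) = 59
V (MIN): min(61, 49) = 49
W (MIN): min(-57, 10, 63) = -57
G (MAX): max(49, -57) = 49
B (MIN): min(47, 59, 49) = 47
root (MAX): max(-65, 47) = 47
At root, MAX picks B (highest: 47).
At B, MIN picks E (lowest: 47).
At E, MAX picks Q (highest: 47).
At Q, MIN picks leaf21 (lowest: 47).
Terminal value 47.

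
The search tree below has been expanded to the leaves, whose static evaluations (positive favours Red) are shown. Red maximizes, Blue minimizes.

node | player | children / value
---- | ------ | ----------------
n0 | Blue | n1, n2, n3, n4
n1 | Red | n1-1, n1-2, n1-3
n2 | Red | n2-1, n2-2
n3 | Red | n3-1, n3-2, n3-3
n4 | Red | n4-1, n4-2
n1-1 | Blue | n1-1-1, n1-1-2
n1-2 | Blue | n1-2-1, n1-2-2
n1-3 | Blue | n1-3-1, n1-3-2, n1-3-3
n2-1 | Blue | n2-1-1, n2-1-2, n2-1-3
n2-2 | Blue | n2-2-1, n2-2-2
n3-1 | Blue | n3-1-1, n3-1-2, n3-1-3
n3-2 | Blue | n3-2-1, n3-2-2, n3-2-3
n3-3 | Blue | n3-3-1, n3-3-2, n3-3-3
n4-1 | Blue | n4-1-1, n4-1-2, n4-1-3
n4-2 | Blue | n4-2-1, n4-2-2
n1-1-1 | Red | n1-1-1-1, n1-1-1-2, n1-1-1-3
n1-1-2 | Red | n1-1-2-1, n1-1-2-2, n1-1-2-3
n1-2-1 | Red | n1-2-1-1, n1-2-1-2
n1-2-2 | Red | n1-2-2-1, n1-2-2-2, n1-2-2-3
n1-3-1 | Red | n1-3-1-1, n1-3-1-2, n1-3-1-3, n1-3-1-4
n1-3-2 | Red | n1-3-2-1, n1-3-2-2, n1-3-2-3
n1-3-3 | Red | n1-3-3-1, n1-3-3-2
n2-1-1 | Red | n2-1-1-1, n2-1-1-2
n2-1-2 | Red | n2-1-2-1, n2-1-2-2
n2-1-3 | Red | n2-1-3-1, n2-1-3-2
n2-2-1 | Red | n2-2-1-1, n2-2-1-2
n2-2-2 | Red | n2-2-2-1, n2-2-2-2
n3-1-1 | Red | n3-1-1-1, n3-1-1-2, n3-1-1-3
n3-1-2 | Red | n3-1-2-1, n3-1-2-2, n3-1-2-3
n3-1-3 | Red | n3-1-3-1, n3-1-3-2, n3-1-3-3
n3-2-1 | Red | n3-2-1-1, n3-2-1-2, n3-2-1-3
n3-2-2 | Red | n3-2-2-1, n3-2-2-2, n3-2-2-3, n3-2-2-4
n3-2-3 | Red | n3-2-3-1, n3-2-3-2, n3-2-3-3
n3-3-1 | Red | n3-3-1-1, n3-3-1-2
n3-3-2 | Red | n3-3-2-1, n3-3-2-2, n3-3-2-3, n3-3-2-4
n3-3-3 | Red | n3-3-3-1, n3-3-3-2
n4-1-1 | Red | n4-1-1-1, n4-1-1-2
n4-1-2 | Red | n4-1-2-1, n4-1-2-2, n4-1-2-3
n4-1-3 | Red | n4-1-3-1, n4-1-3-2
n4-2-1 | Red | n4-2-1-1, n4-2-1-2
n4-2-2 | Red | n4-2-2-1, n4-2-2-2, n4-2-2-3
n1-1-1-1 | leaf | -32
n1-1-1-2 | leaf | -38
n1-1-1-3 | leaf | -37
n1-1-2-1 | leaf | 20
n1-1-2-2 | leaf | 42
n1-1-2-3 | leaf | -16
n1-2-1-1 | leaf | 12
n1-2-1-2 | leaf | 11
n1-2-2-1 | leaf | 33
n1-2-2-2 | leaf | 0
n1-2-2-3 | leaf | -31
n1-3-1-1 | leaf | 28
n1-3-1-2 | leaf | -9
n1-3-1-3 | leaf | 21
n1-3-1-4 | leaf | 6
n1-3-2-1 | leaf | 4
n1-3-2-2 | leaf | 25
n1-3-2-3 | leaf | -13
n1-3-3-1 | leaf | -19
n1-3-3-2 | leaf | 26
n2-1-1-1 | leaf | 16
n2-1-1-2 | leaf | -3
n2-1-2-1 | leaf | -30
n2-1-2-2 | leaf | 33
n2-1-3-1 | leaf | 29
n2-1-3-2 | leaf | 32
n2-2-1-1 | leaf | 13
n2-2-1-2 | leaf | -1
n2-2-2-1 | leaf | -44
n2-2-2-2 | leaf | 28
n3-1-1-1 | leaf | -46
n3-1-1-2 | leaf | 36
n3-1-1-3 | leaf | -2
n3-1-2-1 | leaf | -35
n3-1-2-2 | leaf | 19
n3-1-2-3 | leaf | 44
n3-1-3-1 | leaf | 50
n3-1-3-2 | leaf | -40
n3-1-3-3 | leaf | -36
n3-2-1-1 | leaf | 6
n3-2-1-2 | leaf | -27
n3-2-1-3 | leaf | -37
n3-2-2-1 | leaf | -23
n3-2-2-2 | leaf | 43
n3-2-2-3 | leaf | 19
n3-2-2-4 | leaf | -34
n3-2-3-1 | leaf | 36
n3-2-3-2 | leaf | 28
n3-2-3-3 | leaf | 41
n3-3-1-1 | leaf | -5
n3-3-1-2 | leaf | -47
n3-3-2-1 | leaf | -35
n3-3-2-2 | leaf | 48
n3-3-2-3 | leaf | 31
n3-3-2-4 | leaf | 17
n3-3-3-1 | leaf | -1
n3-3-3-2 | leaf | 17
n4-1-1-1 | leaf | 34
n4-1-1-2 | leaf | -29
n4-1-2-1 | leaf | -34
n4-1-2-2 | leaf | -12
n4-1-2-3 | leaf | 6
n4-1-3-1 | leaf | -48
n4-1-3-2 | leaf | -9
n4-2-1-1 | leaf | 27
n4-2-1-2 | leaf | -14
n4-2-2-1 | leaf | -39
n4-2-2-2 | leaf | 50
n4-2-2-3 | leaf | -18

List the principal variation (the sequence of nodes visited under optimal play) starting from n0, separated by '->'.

n0 -> n2 -> n2-1 -> n2-1-1 -> n2-1-1-1

n1-1-1 (Red): max(-32, -38, -37) = -32
n1-1-2 (Red): max(20, 42, -16) = 42
n1-1 (Blue): min(-32, 42) = -32
n1-2-1 (Red): max(12, 11) = 12
n1-2-2 (Red): max(33, 0, -31) = 33
n1-2 (Blue): min(12, 33) = 12
n1-3-1 (Red): max(28, -9, 21, 6) = 28
n1-3-2 (Red): max(4, 25, -13) = 25
n1-3-3 (Red): max(-19, 26) = 26
n1-3 (Blue): min(28, 25, 26) = 25
n1 (Red): max(-32, 12, 25) = 25
n2-1-1 (Red): max(16, -3) = 16
n2-1-2 (Red): max(-30, 33) = 33
n2-1-3 (Red): max(29, 32) = 32
n2-1 (Blue): min(16, 33, 32) = 16
n2-2-1 (Red): max(13, -1) = 13
n2-2-2 (Red): max(-44, 28) = 28
n2-2 (Blue): min(13, 28) = 13
n2 (Red): max(16, 13) = 16
n3-1-1 (Red): max(-46, 36, -2) = 36
n3-1-2 (Red): max(-35, 19, 44) = 44
n3-1-3 (Red): max(50, -40, -36) = 50
n3-1 (Blue): min(36, 44, 50) = 36
n3-2-1 (Red): max(6, -27, -37) = 6
n3-2-2 (Red): max(-23, 43, 19, -34) = 43
n3-2-3 (Red): max(36, 28, 41) = 41
n3-2 (Blue): min(6, 43, 41) = 6
n3-3-1 (Red): max(-5, -47) = -5
n3-3-2 (Red): max(-35, 48, 31, 17) = 48
n3-3-3 (Red): max(-1, 17) = 17
n3-3 (Blue): min(-5, 48, 17) = -5
n3 (Red): max(36, 6, -5) = 36
n4-1-1 (Red): max(34, -29) = 34
n4-1-2 (Red): max(-34, -12, 6) = 6
n4-1-3 (Red): max(-48, -9) = -9
n4-1 (Blue): min(34, 6, -9) = -9
n4-2-1 (Red): max(27, -14) = 27
n4-2-2 (Red): max(-39, 50, -18) = 50
n4-2 (Blue): min(27, 50) = 27
n4 (Red): max(-9, 27) = 27
n0 (Blue): min(25, 16, 36, 27) = 16
At n0, Blue picks n2 (lowest: 16).
At n2, Red picks n2-1 (highest: 16).
At n2-1, Blue picks n2-1-1 (lowest: 16).
At n2-1-1, Red picks n2-1-1-1 (highest: 16).
Terminal value 16.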